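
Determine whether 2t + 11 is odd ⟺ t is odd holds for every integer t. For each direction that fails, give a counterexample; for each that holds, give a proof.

[⇐] Suppose t is odd. Since 2 is even, 2t is even for every t, so 2t + 11 has the same parity as 11, which is odd. Hence 2t + 11 is odd.

[⇒] This fails: take t = 0. Then 2t + 11 = 11, which is odd, yet t = 0 is even, not odd.

Not equivalent: only (⇐) holds.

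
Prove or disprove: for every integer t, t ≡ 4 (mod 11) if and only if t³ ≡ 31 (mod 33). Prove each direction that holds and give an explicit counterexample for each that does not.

(⇒) fails; (⇐) holds.

Forward direction. This fails: take t = 15. Then 15 ≡ 4 (mod 11), but 15³ = 3375 ≡ 9 (mod 33), not 31.

Converse. The residues r modulo 33 with r³ ≡ 31 (mod 33) are exactly {4}, and each is ≡ 4 (mod 11).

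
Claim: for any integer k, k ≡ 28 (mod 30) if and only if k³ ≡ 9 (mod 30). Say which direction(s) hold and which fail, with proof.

[⇒] This fails: take k = 28. Then 28 ≡ 28 (mod 30), but 28³ = 21952 ≡ 22 (mod 30), not 9.

[⇐] This fails: take k = 9. Then 9³ = 729 ≡ 9 (mod 30), yet 9 ≡ 9 (mod 30), not 28.

Neither implication holds.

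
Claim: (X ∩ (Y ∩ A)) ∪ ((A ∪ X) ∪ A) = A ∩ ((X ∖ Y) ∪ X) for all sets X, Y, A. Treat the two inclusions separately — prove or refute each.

(⊆) This inclusion fails. Take X = {1}, Y = ∅, A = ∅; then 1 ∈ (X ∩ (Y ∩ A)) ∪ ((A ∪ X) ∪ A) but 1 ∉ A ∩ ((X ∖ Y) ∪ X).

(⊇) Let x ∈ A ∩ ((X ∖ Y) ∪ X). Then either x ∈ X ∩ A and x ∉ Y; or x ∈ X ∩ Y ∩ A. In each case x ∈ (X ∩ (Y ∩ A)) ∪ ((A ∪ X) ∪ A), so A ∩ ((X ∖ Y) ∪ X) ⊆ (X ∩ (Y ∩ A)) ∪ ((A ∪ X) ∪ A).

(⊆) fails; (⊇) holds.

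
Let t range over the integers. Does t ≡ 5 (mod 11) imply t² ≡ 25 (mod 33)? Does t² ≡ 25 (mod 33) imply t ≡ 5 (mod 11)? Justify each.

Both directions fail.

[⇒] This fails: take t = 27. Then 27 ≡ 5 (mod 11), but 27² = 729 ≡ 3 (mod 33), not 25.

[⇐] This fails: take t = 17. Then 17² = 289 ≡ 25 (mod 33), yet 17 ≡ 6 (mod 11), not 5.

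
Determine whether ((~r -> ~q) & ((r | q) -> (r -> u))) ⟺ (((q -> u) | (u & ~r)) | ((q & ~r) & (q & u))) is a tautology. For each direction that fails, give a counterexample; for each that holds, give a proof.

(⟹) Assume the antecedent. If q is true, the antecedent forces (q = T, u = T, r = T), and the consequent holds there. If q is false, the consequent reduces to true regardless of the other variables. Either way the consequent holds.

(⟸) This fails. Under q = T, u = T, r = F, the left side is false but the right side is true.

(⇒) holds; (⇐) fails.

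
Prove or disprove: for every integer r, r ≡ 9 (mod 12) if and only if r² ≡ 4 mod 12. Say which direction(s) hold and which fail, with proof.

(⇒) This fails: take r = 9. Then 9 ≡ 9 (mod 12), but 9² = 81 ≡ 9 (mod 12), not 4.

(⇐) This fails: take r = 2. Then 2² = 4 ≡ 4 (mod 12), yet 2 ≡ 2 (mod 12), not 9.

Neither implication holds.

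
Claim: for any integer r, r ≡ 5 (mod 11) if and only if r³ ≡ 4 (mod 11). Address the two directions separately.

Equivalent; both directions hold.

(→) Suppose r ≡ 5 (mod 11). Write r = 11j + 5. Then (11j + 5)³ = 1331j³ + 1815j² + 825j + 125 = 11(121j³ + 165j² + 75j + 11) + 4, so r³ ≡ 4 (mod 11).

(←) For the converse, argue contrapositively. If r ≢ 5 (mod 11), then r is congruent to one of 0, 1, 2, 3, 4, 6, 7, 8, 9, 10 modulo 11, and these give r³ ≡ 0, 1, 8, 5, 9, 7, 2, 6, 3, 10 respectively — never 4.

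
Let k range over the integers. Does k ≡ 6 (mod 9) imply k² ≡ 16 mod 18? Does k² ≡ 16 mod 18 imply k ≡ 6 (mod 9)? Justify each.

[⇒] This fails: take k = 6. Then 6 ≡ 6 (mod 9), but 6² = 36 ≡ 0 (mod 18), not 16.

[⇐] This fails: take k = 4. Then 4² = 16 ≡ 16 (mod 18), yet 4 ≡ 4 (mod 9), not 6.

Both directions fail.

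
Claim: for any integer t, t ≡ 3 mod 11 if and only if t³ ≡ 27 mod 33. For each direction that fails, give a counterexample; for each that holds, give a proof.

[⇒] This fails: take t = 14. Then 14 ≡ 3 (mod 11), but 14³ = 2744 ≡ 5 (mod 33), not 27.

[⇐] Conversely, the residues r modulo 33 with r³ ≡ 27 (mod 33) are exactly {3}, and each is ≡ 3 (mod 11).

The forward direction fails; the converse holds.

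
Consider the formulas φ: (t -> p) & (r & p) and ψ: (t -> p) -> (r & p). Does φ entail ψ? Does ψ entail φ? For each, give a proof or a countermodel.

(←) This fails. Under t = T, p = F, r = F, the left side is false but the right side is true.

(→) Assume the antecedent. If t is true, the antecedent forces (t = T, p = T, r = T), and (t -> p) -> (r & p) holds there. If t is false, the antecedent forces (t = F, p = T, r = T), and (t -> p) -> (r & p) holds there. Either way (t -> p) -> (r & p) holds.

Only the forward direction holds.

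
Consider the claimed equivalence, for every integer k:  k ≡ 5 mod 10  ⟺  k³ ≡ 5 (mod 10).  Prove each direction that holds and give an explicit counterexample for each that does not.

(→) Suppose k ≡ 5 mod 10. Write k = 10j + 5. Then (10j + 5)³ = 1000j³ + 1500j² + 750j + 125 = 10(100j³ + 150j² + 75j + 12) + 5, so k³ ≡ 5 (mod 10).

(←) Conversely, suppose k³ ≡ 5 (mod 10). The only residue r in {0, …, 9} with r³ ≡ 5 (mod 10) is r = 5, so k ≡ 5 (mod 10).

Both directions hold; the statement is true.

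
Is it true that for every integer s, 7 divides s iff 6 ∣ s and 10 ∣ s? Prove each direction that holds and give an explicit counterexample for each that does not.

(⇒) fails and (⇐) fails.

(⇒) This fails: take s = 7. Certainly 7 ∣ 7, but 6 ∤ 7.

(⇐) This fails: take s = 30. Both 6 ∣ 30 and 10 ∣ 30, yet 30 is not a multiple of 7 (since 30 = 4·7 + 2), so 7 ∤ 30.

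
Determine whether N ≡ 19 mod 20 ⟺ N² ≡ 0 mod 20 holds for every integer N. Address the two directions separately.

(⟹) This fails: take N = 19. Then 19 ≡ 19 (mod 20), but 19² = 361 ≡ 1 (mod 20), not 0.

(⟸) This fails: take N = 0. Then 0² = 0 ≡ 0 (mod 20), yet 0 ≡ 0 (mod 20), not 19.

(⇒) fails and (⇐) fails.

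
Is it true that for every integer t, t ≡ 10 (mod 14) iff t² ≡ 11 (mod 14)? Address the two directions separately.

(⇒) This fails: take t = 10. Then 10 ≡ 10 (mod 14), but 10² = 100 ≡ 2 (mod 14), not 11.

(⇐) This fails: take t = 5. Then 5² = 25 ≡ 11 (mod 14), yet 5 ≡ 5 (mod 14), not 10.

Neither implication holds.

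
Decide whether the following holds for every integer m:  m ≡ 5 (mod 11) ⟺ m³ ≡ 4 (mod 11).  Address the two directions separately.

Equivalent; both directions hold.

(⇒) Suppose m ≡ 5 (mod 11). Write m = 11j + 5. Then (11j + 5)³ = 1331j³ + 1815j² + 825j + 125 = 11(121j³ + 165j² + 75j + 11) + 4, so m³ ≡ 4 (mod 11).

(⇐) Conversely, suppose m³ ≡ 4 (mod 11). The only residue r in {0, …, 10} with r³ ≡ 4 (mod 11) is r = 5, so m ≡ 5 (mod 11).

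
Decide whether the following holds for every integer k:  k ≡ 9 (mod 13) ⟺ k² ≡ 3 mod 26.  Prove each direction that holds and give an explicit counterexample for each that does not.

Neither implication holds.

(⇒) This fails: take k = 22. Then 22 ≡ 9 (mod 13), but 22² = 484 ≡ 16 (mod 26), not 3.

(⇐) This fails: take k = 17. Then 17² = 289 ≡ 3 (mod 26), yet 17 ≡ 4 (mod 13), not 9.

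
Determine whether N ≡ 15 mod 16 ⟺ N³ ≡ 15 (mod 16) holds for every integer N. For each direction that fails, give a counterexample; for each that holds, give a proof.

The biconditional holds.

(←) Suppose N³ ≡ 15 (mod 16). The only residue r in {0, …, 15} with r³ ≡ 15 (mod 16) is r = 15, so N ≡ 15 (mod 16).

(→) Suppose N ≡ 15 mod 16. Write N = 16j + 15. Then (16j + 15)³ = 4096j³ + 11520j² + 10800j + 3375 = 16(256j³ + 720j² + 675j + 210) + 15, so N³ ≡ 15 (mod 16).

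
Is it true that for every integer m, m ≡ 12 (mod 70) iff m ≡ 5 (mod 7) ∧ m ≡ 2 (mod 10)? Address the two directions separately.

The biconditional holds.

(⟸) If m ≡ 5 (mod 7) and m ≡ 2 (mod 10), then by the Chinese remainder theorem m ≡ 12 (mod 70). This is exactly m ≡ 12 (mod 70).

(⟹) Suppose m ≡ 12 (mod 70); write m = 70j + 12. Since 7 ∣ 70, reducing mod 7 gives m ≡ 12 ≡ 5 (mod 7); since 10 ∣ 70, reducing mod 10 gives m ≡ 12 ≡ 2 (mod 10).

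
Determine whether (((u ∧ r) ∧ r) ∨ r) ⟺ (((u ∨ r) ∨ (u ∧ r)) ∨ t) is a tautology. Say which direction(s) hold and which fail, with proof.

The forward direction holds; the converse fails.

(⟹) Assume the antecedent. If u is true, ((u ∨ r) ∨ (u ∧ r)) ∨ t reduces to true regardless of the other variables. If u is false, the antecedent forces (u = F, t = F, r = T) or (u = F, t = T, r = T), and ((u ∨ r) ∨ (u ∧ r)) ∨ t holds there. Either way ((u ∨ r) ∨ (u ∧ r)) ∨ t holds.

(⟸) This fails. Under u = T, t = F, r = F, the left side is false but the right side is true.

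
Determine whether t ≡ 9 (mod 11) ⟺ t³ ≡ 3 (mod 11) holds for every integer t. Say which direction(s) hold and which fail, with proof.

Equivalent; both directions hold.

(⟹) Suppose t ≡ 9 (mod 11). Write t = 11j + 9. Then (11j + 9)³ = 1331j³ + 3267j² + 2673j + 729 = 11(121j³ + 297j² + 243j + 66) + 3, so t³ ≡ 3 (mod 11).

(⟸) For the converse, argue contrapositively. If t ≢ 9 (mod 11), then t is congruent to one of 0, 1, 2, 3, 4, 5, 6, 7, 8, 10 modulo 11, and these give t³ ≡ 0, 1, 8, 5, 9, 4, 7, 2, 6, 10 respectively — never 3.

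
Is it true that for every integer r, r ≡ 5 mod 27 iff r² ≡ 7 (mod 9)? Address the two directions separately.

[⇒] Suppose r ≡ 5 (mod 27). Then r² ≡ 5² = 25 (mod 27), and since 9 ∣ 27, also r² ≡ 7 (mod 9).

[⇐] This fails: take r = 4. Then 4² = 16 ≡ 7 (mod 9), yet 4 ≡ 4 (mod 27), not 5.

Only the forward direction holds.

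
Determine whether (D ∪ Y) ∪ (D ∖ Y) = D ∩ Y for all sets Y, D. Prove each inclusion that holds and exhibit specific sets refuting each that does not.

(⊆) fails; (⊇) holds.

(⟹) This inclusion fails. Take Y = {1}, D = ∅; then 1 ∈ (D ∪ Y) ∪ (D ∖ Y) but 1 ∉ D ∩ Y.

(⟸) Let x ∈ D ∩ Y. Then x ∈ Y ∩ D, from which x ∈ (D ∪ Y) ∪ (D ∖ Y).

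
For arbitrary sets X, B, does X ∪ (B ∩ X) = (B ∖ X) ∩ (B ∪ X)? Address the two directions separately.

Both inclusions fail.

(⟹) This inclusion fails. Take X = {1}, B = ∅; then 1 ∈ X ∪ (B ∩ X) but 1 ∉ (B ∖ X) ∩ (B ∪ X).

(⟸) This inclusion fails. Take X = ∅, B = {1}; then 1 ∈ (B ∖ X) ∩ (B ∪ X) but 1 ∉ X ∪ (B ∩ X).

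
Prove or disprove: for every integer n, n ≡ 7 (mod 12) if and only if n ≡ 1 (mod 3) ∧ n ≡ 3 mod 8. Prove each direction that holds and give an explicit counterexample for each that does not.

(⇒) fails; (⇐) holds.

(⇒) This fails: n = 7 gives 7 ≡ 7 (mod 12) but 7 ≡ 7 (mod 8), so the conjunction on the right does not hold.

(⇐) Conversely, if n ≡ 1 (mod 3) and n ≡ 3 (mod 8), then by the Chinese remainder theorem n ≡ 19 (mod 24). Since 19 ≡ 7 (mod 12) and 12 ∣ 24, we get n ≡ 7 (mod 12).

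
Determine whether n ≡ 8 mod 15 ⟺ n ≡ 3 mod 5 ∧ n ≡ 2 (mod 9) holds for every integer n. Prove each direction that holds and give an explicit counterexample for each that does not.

(→) This fails: n = 8 gives 8 ≡ 8 (mod 15) but 8 ≡ 8 (mod 9), so the conjunction on the right does not hold.

(←) Conversely, if n ≡ 3 (mod 5) and n ≡ 2 (mod 9), then by the Chinese remainder theorem n ≡ 38 (mod 45). Since 38 ≡ 8 (mod 15) and 15 ∣ 45, we get n ≡ 8 (mod 15).

(⇒) fails; (⇐) holds.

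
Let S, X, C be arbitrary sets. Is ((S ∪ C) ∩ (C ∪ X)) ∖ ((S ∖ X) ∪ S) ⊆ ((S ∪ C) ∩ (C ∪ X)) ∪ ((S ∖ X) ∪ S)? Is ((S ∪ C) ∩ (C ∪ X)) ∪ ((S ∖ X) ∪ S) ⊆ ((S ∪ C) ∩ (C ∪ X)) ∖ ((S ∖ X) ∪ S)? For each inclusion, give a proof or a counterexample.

Only the forward inclusion holds.

Forward inclusion. Let x ∈ ((S ∪ C) ∩ (C ∪ X)) ∖ ((S ∖ X) ∪ S). Then either x ∈ C and x ∉ S, X; or x ∈ X ∩ C and x ∉ S. In each case x ∈ ((S ∪ C) ∩ (C ∪ X)) ∪ ((S ∖ X) ∪ S), so ((S ∪ C) ∩ (C ∪ X)) ∖ ((S ∖ X) ∪ S) ⊆ ((S ∪ C) ∩ (C ∪ X)) ∪ ((S ∖ X) ∪ S).

Reverse inclusion. This inclusion fails. Take S = {1}, X = ∅, C = ∅; then 1 ∈ ((S ∪ C) ∩ (C ∪ X)) ∪ ((S ∖ X) ∪ S) but 1 ∉ ((S ∪ C) ∩ (C ∪ X)) ∖ ((S ∖ X) ∪ S).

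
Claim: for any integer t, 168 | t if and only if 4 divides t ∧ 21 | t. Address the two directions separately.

(⟹) If 168 ∣ t, write t = 168q. Since 168 = 42·4, t = 4·(42q), so 4 ∣ t; and since 168 = 8·21, t = 21·(8q), so 21 ∣ t.

(⟸) This fails: take t = 84. Both 4 ∣ 84 and 21 ∣ 84, yet 84 is not a multiple of 168 (since 84 = 0·168 + 84), so 168 ∤ 84.

Only the forward direction holds.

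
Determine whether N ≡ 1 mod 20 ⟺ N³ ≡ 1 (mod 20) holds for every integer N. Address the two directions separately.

Both implications hold.

(⟹) Suppose N ≡ 1 mod 20. Write N = 20j + 1. Then (20j + 1)³ = 8000j³ + 1200j² + 60j + 1 = 20(400j³ + 60j² + 3j) + 1, so N³ ≡ 1 (mod 20).

(⟸) Conversely, suppose N³ ≡ 1 (mod 20). The only residue r in {0, …, 19} with r³ ≡ 1 (mod 20) is r = 1, so N ≡ 1 (mod 20).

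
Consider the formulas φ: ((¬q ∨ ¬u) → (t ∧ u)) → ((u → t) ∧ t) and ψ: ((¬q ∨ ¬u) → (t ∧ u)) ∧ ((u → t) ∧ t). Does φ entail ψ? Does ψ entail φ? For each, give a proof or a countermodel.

(⟹) This fails. Under u = F, t = F, q = F, the left side is true but the right side is false.

(⟸) Assume the antecedent. If u is true, the antecedent forces (u = T, t = T, q = F) or (u = T, t = T, q = T), and the consequent holds there. If u is false, the antecedent cannot hold. Either way the consequent holds.

Only the converse holds.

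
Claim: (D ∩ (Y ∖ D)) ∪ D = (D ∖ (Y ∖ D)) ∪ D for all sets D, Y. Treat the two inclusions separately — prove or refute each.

Both inclusions hold.

Reverse inclusion. Let x ∈ (D ∖ (Y ∖ D)) ∪ D. Then either x ∈ D and x ∉ Y; or x ∈ D ∩ Y. In each case x ∈ (D ∩ (Y ∖ D)) ∪ D, so (D ∖ (Y ∖ D)) ∪ D ⊆ (D ∩ (Y ∖ D)) ∪ D.

Forward inclusion. Let x ∈ (D ∩ (Y ∖ D)) ∪ D. Then either x ∈ D and x ∉ Y; or x ∈ D ∩ Y. In each case x ∈ (D ∖ (Y ∖ D)) ∪ D, so (D ∩ (Y ∖ D)) ∪ D ⊆ (D ∖ (Y ∖ D)) ∪ D.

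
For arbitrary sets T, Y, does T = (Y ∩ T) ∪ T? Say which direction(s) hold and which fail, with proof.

(⊆) Let x ∈ T. Then either x ∈ T and x ∉ Y; or x ∈ T ∩ Y. In each case x ∈ (Y ∩ T) ∪ T, so T ⊆ (Y ∩ T) ∪ T.

(⊇) Let x ∈ (Y ∩ T) ∪ T. Then either x ∈ T and x ∉ Y; or x ∈ T ∩ Y. In each case x ∈ T, so (Y ∩ T) ∪ T ⊆ T.

Both inclusions hold; the sets are equal.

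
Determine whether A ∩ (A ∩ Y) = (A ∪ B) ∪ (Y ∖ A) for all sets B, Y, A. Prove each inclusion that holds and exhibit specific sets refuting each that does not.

Forward inclusion. Let x ∈ A ∩ (A ∩ Y). Then either x ∈ Y ∩ A and x ∉ B; or x ∈ B ∩ Y ∩ A. In each case x ∈ (A ∪ B) ∪ (Y ∖ A), so A ∩ (A ∩ Y) ⊆ (A ∪ B) ∪ (Y ∖ A).

Reverse inclusion. This inclusion fails. Take B = {1}, Y = ∅, A = ∅; then 1 ∈ (A ∪ B) ∪ (Y ∖ A) but 1 ∉ A ∩ (A ∩ Y).

The sets are not equal: only the forward inclusion holds.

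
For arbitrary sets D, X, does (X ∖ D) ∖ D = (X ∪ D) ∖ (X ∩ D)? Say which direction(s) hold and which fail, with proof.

(⊆) holds; (⊇) fails.

(⟸) This inclusion fails. Take D = {1}, X = ∅; then 1 ∈ (X ∪ D) ∖ (X ∩ D) but 1 ∉ (X ∖ D) ∖ D.

(⟹) Let x ∈ (X ∖ D) ∖ D. Then x ∈ X and x ∉ D, from which x ∈ (X ∪ D) ∖ (X ∩ D).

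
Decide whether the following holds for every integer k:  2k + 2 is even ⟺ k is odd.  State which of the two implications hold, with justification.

Only the reverse direction holds.

(←) Suppose k is odd. Since 2 is even, 2k is even for every k, so 2k + 2 has the same parity as 2, which is even. Hence 2k + 2 is even.

(→) This fails: take k = 4. Then 2k + 2 = 10, which is even, yet k = 4 is even, not odd.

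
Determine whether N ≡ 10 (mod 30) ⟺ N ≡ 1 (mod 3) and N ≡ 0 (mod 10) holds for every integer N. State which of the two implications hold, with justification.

(→) Suppose N ≡ 10 (mod 30); write N = 30j + 10. Since 3 ∣ 30, reducing mod 3 gives N ≡ 10 ≡ 1 (mod 3); since 10 ∣ 30, reducing mod 10 gives N ≡ 10 ≡ 0 (mod 10).

(←) Conversely, if N ≡ 1 (mod 3) and N ≡ 0 (mod 10), then by the Chinese remainder theorem N ≡ 10 (mod 30). This is exactly N ≡ 10 (mod 30).

Both directions hold.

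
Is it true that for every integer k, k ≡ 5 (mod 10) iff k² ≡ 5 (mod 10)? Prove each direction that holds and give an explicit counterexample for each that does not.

[⇒] Suppose k ≡ 5 (mod 10). Write k = 10j + 5. Then (10j + 5)² = 100j² + 100j + 25 = 10(10j² + 10j + 2) + 5, so k² ≡ 5 (mod 10).

[⇐] For the converse, argue contrapositively. If k ≢ 5 (mod 10), then k is congruent to one of 0, 1, 2, 3, 4, 6, 7, 8, 9 modulo 10, and these give k² ≡ 0, 1, 4, 9, 6, 6, 9, 4, 1 respectively — never 5.

Both directions hold; the statement is true.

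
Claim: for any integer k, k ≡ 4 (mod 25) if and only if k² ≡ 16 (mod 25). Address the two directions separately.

Not equivalent: only (⇒) holds.

[⇒] Suppose k ≡ 4 (mod 25). Write k = 25j + 4. Then (25j + 4)² = 625j² + 200j + 16 = 25(25j² + 8j) + 16, so k² ≡ 16 (mod 25).

[⇐] This fails: take k = 21. Then 21² = 441 ≡ 16 (mod 25), yet 21 ≡ 21 (mod 25), not 4.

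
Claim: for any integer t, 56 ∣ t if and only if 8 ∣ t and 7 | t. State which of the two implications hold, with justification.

The biconditional holds.

(⟹) If 56 ∣ t, write t = 56q. Since 56 = 7·8, t = 8·(7q), so 8 ∣ t; and since 56 = 8·7, t = 7·(8q), so 7 ∣ t.

(⟸) Suppose 8 ∣ t and 7 ∣ t. Any common multiple of 8 and 7 is a multiple of their lcm; here gcd(8, 7) = 1, so lcm(8, 7) = 8·7 = 56, so 56 ∣ t.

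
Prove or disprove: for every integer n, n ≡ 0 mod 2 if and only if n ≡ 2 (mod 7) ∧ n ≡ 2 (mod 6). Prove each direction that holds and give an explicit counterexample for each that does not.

[⇐] If n ≡ 2 (mod 7) and n ≡ 2 (mod 6), then by the Chinese remainder theorem n ≡ 2 (mod 42). Since 2 ≡ 0 (mod 2) and 2 ∣ 42, we get n ≡ 0 (mod 2).

[⇒] This fails: n = 0 gives 0 ≡ 0 (mod 2) but 0 ≡ 0 (mod 7), so the conjunction on the right does not hold.

(⇒) fails; (⇐) holds.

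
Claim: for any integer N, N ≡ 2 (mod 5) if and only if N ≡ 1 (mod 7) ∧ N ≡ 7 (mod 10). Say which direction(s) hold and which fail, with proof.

(⇒) fails; (⇐) holds.

[⇒] This fails: N = 32 gives 32 ≡ 2 (mod 5) but 32 ≡ 4 (mod 7), so the conjunction on the right does not hold.

[⇐] Conversely, if N ≡ 1 (mod 7) and N ≡ 7 (mod 10), then by the Chinese remainder theorem N ≡ 57 (mod 70). Since 57 ≡ 2 (mod 5) and 5 ∣ 70, we get N ≡ 2 (mod 5).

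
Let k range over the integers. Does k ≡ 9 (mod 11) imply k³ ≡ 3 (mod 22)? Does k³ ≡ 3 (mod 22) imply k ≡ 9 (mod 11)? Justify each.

(⟹) This fails: take k = 20. Then 20 ≡ 9 (mod 11), but 20³ = 8000 ≡ 14 (mod 22), not 3.

(⟸) Conversely, the residues r modulo 22 with r³ ≡ 3 (mod 22) are exactly {9}, and each is ≡ 9 (mod 11).

Not equivalent: only (⇐) holds.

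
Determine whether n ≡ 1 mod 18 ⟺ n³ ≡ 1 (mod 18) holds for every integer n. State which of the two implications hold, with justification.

(←) This fails: take n = 7. Then 7³ = 343 ≡ 1 (mod 18), yet 7 ≡ 7 (mod 18), not 1.

(→) Suppose n ≡ 1 mod 18. Write n = 18j + 1. Then (18j + 1)³ = 5832j³ + 972j² + 54j + 1 = 18(324j³ + 54j² + 3j) + 1, so n³ ≡ 1 (mod 18).

Only the forward implication holds.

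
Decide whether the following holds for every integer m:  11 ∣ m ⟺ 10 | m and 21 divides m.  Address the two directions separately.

(⇒) fails and (⇐) fails.

[⇒] This fails: take m = 11. Certainly 11 ∣ 11, but 10 ∤ 11.

[⇐] This fails: take m = 210. Both 10 ∣ 210 and 21 ∣ 210, yet 210 is not a multiple of 11 (since 210 = 19·11 + 1), so 11 ∤ 210.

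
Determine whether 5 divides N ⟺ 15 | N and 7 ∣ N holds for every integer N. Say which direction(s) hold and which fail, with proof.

The forward direction fails; the converse holds.

[⇒] This fails: take N = 5. Certainly 5 ∣ 5, but 15 ∤ 5.

[⇐] Suppose 15 ∣ N and 7 ∣ N. Any common multiple of 15 and 7 is a multiple of their lcm; here gcd(15, 7) = 1, so lcm(15, 7) = 15·7 = 105, so 105 ∣ N. Since 5 ∣ 105, it follows that 5 ∣ N.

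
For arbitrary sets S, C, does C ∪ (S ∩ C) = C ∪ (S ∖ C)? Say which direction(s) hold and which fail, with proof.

Only the forward inclusion holds.

Reverse inclusion. This inclusion fails. Take S = {1}, C = ∅; then 1 ∈ C ∪ (S ∖ C) but 1 ∉ C ∪ (S ∩ C).

Forward inclusion. Let x ∈ C ∪ (S ∩ C). Then either x ∈ C and x ∉ S; or x ∈ S ∩ C. In each case x ∈ C ∪ (S ∖ C), so C ∪ (S ∩ C) ⊆ C ∪ (S ∖ C).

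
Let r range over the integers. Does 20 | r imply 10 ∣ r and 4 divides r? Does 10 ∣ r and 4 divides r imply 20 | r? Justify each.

Forward direction. If 20 ∣ r, write r = 20q. Since 20 = 2·10, r = 10·(2q), so 10 ∣ r; and since 20 = 5·4, r = 4·(5q), so 4 ∣ r.

Converse. Suppose 10 ∣ r and 4 ∣ r. Any common multiple of 10 and 4 is a multiple of their lcm; here lcm(10, 4) = 10·4/gcd(10, 4) = 40/2 = 20, so 20 ∣ r.

Equivalent; both directions hold.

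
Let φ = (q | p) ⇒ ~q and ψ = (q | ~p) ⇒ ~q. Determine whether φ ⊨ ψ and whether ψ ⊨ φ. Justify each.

The biconditional holds.

Forward direction. Assume the antecedent. If p is true, the antecedent forces (p = T, q = F), and (q | ~p) ⇒ ~q holds there. If p is false, the antecedent forces (p = F, q = F), and (q | ~p) ⇒ ~q holds there. Either way (q | ~p) ⇒ ~q holds.

Converse. Assume the antecedent. If p is true, the antecedent forces (p = T, q = F), and (q | p) ⇒ ~q holds there. If p is false, the antecedent forces (p = F, q = F), and (q | p) ⇒ ~q holds there. Either way (q | p) ⇒ ~q holds.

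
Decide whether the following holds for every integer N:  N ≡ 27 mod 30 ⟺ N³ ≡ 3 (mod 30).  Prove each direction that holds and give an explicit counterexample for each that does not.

Both directions hold; the statement is true.

(⇒) Suppose N ≡ 27 mod 30. Write N = 30j + 27. Then (30j + 27)³ = 27000j³ + 72900j² + 65610j + 19683 = 30(900j³ + 2430j² + 2187j + 656) + 3, so N³ ≡ 3 (mod 30).

(⇐) Conversely, suppose N³ ≡ 3 (mod 30). The only residue r in {0, …, 29} with r³ ≡ 3 (mod 30) is r = 27, so N ≡ 27 (mod 30).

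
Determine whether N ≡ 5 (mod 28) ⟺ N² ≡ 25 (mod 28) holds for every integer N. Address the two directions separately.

The forward direction holds; the converse fails.

Forward direction. Suppose N ≡ 5 (mod 28). Write N = 28j + 5. Then (28j + 5)² = 784j² + 280j + 25 = 28(28j² + 10j) + 25, so N² ≡ 25 (mod 28).

Converse. This fails: take N = 9. Then 9² = 81 ≡ 25 (mod 28), yet 9 ≡ 9 (mod 28), not 5.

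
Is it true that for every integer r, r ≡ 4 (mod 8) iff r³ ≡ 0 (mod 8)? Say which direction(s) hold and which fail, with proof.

(⇐) This fails: take r = 0. Then 0³ = 0 ≡ 0 (mod 8), yet 0 ≡ 0 (mod 8), not 4.

(⇒) Suppose r ≡ 4 (mod 8). Write r = 8j + 4. Then (8j + 4)³ = 512j³ + 768j² + 384j + 64 = 8(64j³ + 96j² + 48j + 8) + 0, so r³ ≡ 0 (mod 8).

Not equivalent: only (⇒) holds.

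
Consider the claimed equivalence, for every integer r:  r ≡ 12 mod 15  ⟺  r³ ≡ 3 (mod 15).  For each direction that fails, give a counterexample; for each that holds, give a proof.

The biconditional holds.

(⟹) Suppose r ≡ 12 mod 15. Write r = 15j + 12. Then (15j + 12)³ = 3375j³ + 8100j² + 6480j + 1728 = 15(225j³ + 540j² + 432j + 115) + 3, so r³ ≡ 3 (mod 15).

(⟸) Conversely, suppose r³ ≡ 3 (mod 15). The only residue r in {0, …, 14} with r³ ≡ 3 (mod 15) is r = 12, so r ≡ 12 (mod 15).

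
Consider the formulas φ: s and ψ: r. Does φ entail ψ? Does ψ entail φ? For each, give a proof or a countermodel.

Both directions fail.

(⇒) This fails. Under s = T, r = F, the left side is true but the right side is false.

(⇐) This fails. Under s = F, r = T, the left side is false but the right side is true.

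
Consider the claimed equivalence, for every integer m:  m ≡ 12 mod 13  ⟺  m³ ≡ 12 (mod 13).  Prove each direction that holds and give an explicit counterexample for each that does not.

[⇒] Suppose m ≡ 12 mod 13. Write m = 13j + 12. Then (13j + 12)³ = 2197j³ + 6084j² + 5616j + 1728 = 13(169j³ + 468j² + 432j + 132) + 12, so m³ ≡ 12 (mod 13).

[⇐] This fails: take m = 4. Then 4³ = 64 ≡ 12 (mod 13), yet 4 ≡ 4 (mod 13), not 12.

The forward direction holds; the converse fails.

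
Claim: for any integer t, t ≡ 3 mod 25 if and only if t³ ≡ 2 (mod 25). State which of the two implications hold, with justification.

The biconditional holds.

Forward direction. Suppose t ≡ 3 mod 25. Write t = 25j + 3. Then (25j + 3)³ = 15625j³ + 5625j² + 675j + 27 = 25(625j³ + 225j² + 27j + 1) + 2, so t³ ≡ 2 (mod 25).

Converse. Suppose t³ ≡ 2 (mod 25). The only residue r in {0, …, 24} with r³ ≡ 2 (mod 25) is r = 3, so t ≡ 3 (mod 25).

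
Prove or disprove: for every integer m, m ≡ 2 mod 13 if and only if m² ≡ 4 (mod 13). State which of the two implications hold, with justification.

Converse. This fails: take m = 11. Then 11² = 121 ≡ 4 (mod 13), yet 11 ≡ 11 (mod 13), not 2.

Forward direction. Suppose m ≡ 2 mod 13. Write m = 13j + 2. Then (13j + 2)² = 169j² + 52j + 4 = 13(13j² + 4j) + 4, so m² ≡ 4 (mod 13).

Only the forward direction holds.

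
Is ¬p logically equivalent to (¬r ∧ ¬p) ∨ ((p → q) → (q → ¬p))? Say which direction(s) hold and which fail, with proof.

Forward direction. Assume the antecedent. If q is true, the antecedent forces (q = T, p = F, r = F) or (q = T, p = F, r = T), and the consequent holds there. If q is false, the consequent reduces to true regardless of the other variables. Either way the consequent holds.

Converse. This fails. Under q = F, p = T, r = F, the left side is false but the right side is true.

Not equivalent: only (⇒) holds.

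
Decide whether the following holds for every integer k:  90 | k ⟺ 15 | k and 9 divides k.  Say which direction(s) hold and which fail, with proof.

The forward direction holds; the converse fails.

Forward direction. If 90 ∣ k, write k = 90q. Since 90 = 6·15, k = 15·(6q), so 15 ∣ k; and since 90 = 10·9, k = 9·(10q), so 9 ∣ k.

Converse. This fails: take k = 45. Both 15 ∣ 45 and 9 ∣ 45, yet 45 is not a multiple of 90 (since 45 = 0·90 + 45), so 90 ∤ 45.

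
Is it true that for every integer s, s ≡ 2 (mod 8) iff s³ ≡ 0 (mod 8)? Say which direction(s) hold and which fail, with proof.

Only the forward direction holds.

(→) Suppose s ≡ 2 (mod 8). Write s = 8j + 2. Then (8j + 2)³ = 512j³ + 384j² + 96j + 8 = 8(64j³ + 48j² + 12j + 1) + 0, so s³ ≡ 0 (mod 8).

(←) This fails: take s = 0. Then 0³ = 0 ≡ 0 (mod 8), yet 0 ≡ 0 (mod 8), not 2.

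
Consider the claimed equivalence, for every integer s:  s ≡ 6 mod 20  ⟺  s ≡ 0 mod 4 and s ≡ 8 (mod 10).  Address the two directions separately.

(⇒) fails and (⇐) fails.

(⟹) This fails: s = 6 gives 6 ≡ 6 (mod 20) but 6 ≡ 2 (mod 4), so the conjunction on the right does not hold.

(⟸) This fails: s = 8 satisfies both congruences on the right (8 ≡ 0 mod 4 and 8 ≡ 8 mod 10) yet 8 ≡ 8 (mod 20), not 6.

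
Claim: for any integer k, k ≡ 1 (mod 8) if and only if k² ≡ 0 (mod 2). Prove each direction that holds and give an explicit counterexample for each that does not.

Both directions fail.

(⟹) This fails: take k = 1. Then 1 ≡ 1 (mod 8), but 1² = 1 ≡ 1 (mod 2), not 0.

(⟸) This fails: take k = 0. Then 0² = 0 ≡ 0 (mod 2), yet 0 ≡ 0 (mod 8), not 1.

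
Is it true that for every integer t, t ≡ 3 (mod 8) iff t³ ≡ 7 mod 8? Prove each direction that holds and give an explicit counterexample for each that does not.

[⇒] This fails: take t = 3. Then 3 ≡ 3 (mod 8), but 3³ = 27 ≡ 3 (mod 8), not 7.

[⇐] This fails: take t = 7. Then 7³ = 343 ≡ 7 (mod 8), yet 7 ≡ 7 (mod 8), not 3.

Neither direction holds.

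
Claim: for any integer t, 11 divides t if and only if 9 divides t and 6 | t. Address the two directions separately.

Forward direction. This fails: take t = 11. Certainly 11 ∣ 11, but 9 ∤ 11.

Converse. This fails: take t = 18. Both 9 ∣ 18 and 6 ∣ 18, yet 18 is not a multiple of 11 (since 18 = 1·11 + 7), so 11 ∤ 18.

(⇒) fails and (⇐) fails.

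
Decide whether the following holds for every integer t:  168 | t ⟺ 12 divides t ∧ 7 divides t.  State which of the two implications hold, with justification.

Forward direction. If 168 ∣ t, write t = 168q. Since 168 = 14·12, t = 12·(14q), so 12 ∣ t; and since 168 = 24·7, t = 7·(24q), so 7 ∣ t.

Converse. This fails: take t = 84. Both 12 ∣ 84 and 7 ∣ 84, yet 84 is not a multiple of 168 (since 84 = 0·168 + 84), so 168 ∤ 84.

The forward direction holds; the converse fails.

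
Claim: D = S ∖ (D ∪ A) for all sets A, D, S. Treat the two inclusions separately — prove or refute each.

Both inclusions fail.

Forward inclusion. This inclusion fails. Take A = ∅, D = {1}, S = ∅; then 1 ∈ D but 1 ∉ S ∖ (D ∪ A).

Reverse inclusion. This inclusion fails. Take A = ∅, D = ∅, S = {1}; then 1 ∈ S ∖ (D ∪ A) but 1 ∉ D.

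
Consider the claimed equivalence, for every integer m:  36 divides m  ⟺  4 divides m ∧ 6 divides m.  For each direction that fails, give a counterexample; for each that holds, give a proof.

[⇒] If 36 ∣ m, write m = 36q. Since 36 = 9·4, m = 4·(9q), so 4 ∣ m; and since 36 = 6·6, m = 6·(6q), so 6 ∣ m.

[⇐] This fails: take m = 12. Both 4 ∣ 12 and 6 ∣ 12, yet 12 is not a multiple of 36 (since 12 = 0·36 + 12), so 36 ∤ 12.

Only the forward implication holds.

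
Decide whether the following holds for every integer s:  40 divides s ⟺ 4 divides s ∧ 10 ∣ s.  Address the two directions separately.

The forward direction holds; the converse fails.

(→) If 40 ∣ s, write s = 40q. Since 40 = 10·4, s = 4·(10q), so 4 ∣ s; and since 40 = 4·10, s = 10·(4q), so 10 ∣ s.

(←) This fails: take s = 20. Both 4 ∣ 20 and 10 ∣ 20, yet 20 is not a multiple of 40 (since 20 = 0·40 + 20), so 40 ∤ 20.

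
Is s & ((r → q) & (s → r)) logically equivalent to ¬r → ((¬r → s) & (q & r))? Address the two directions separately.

Only the forward implication holds.

(→) Assume the antecedent. If r is true, ¬r → ((¬r → s) & (q & r)) reduces to true regardless of the other variables. If r is false, the antecedent cannot hold. Either way ¬r → ((¬r → s) & (q & r)) holds.

(←) This fails. Under r = T, q = F, s = F, the left side is false but the right side is true.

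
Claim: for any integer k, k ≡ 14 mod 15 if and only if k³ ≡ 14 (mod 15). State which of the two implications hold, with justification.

Both implications hold.

(⇐) Suppose k³ ≡ 14 (mod 15). The only residue r in {0, …, 14} with r³ ≡ 14 (mod 15) is r = 14, so k ≡ 14 (mod 15).

(⇒) Suppose k ≡ 14 mod 15. Write k = 15j + 14. Then (15j + 14)³ = 3375j³ + 9450j² + 8820j + 2744 = 15(225j³ + 630j² + 588j + 182) + 14, so k³ ≡ 14 (mod 15).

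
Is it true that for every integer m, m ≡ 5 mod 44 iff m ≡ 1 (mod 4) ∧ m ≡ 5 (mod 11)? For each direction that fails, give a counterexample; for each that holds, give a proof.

Both implications hold.

(⟹) Suppose m ≡ 5 (mod 44); write m = 44j + 5. Since 4 ∣ 44, reducing mod 4 gives m ≡ 5 ≡ 1 (mod 4); since 11 ∣ 44, reducing mod 11 gives m ≡ 5 (mod 11).

(⟸) Conversely, if m ≡ 1 (mod 4) and m ≡ 5 (mod 11), then by the Chinese remainder theorem m ≡ 5 (mod 44). This is exactly m ≡ 5 (mod 44).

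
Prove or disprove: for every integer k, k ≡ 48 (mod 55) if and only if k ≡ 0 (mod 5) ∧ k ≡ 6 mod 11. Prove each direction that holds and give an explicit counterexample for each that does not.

Forward direction. This fails: k = 48 gives 48 ≡ 48 (mod 55) but 48 ≡ 3 (mod 5), so the conjunction on the right does not hold.

Converse. This fails: k = 50 satisfies both congruences on the right (50 ≡ 0 mod 5 and 50 ≡ 6 mod 11) yet 50 ≡ 50 (mod 55), not 48.

Neither implication holds.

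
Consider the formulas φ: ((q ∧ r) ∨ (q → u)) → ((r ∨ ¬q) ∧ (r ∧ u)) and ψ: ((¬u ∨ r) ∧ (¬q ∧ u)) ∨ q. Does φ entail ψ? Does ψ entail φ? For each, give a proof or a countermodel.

(⇒) holds; (⇐) fails.

(⇐) This fails. Under r = T, u = F, q = T, the left side is false but the right side is true.

(⇒) Assume the antecedent. If r is true, the antecedent forces (r = T, u = T, q = F) or (r = T, u = T, q = T), and ((¬u ∨ r) ∧ (¬q ∧ u)) ∨ q holds there. If r is false, the antecedent forces (r = F, u = F, q = T), and ((¬u ∨ r) ∧ (¬q ∧ u)) ∨ q holds there. Either way ((¬u ∨ r) ∧ (¬q ∧ u)) ∨ q holds.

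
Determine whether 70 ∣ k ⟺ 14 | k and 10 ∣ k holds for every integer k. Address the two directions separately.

Forward direction. If 70 ∣ k, write k = 70q. Since 70 = 5·14, k = 14·(5q), so 14 ∣ k; and since 70 = 7·10, k = 10·(7q), so 10 ∣ k.

Converse. Suppose 14 ∣ k and 10 ∣ k. Any common multiple of 14 and 10 is a multiple of their lcm; here lcm(14, 10) = 14·10/gcd(14, 10) = 140/2 = 70, so 70 ∣ k.

Both implications hold.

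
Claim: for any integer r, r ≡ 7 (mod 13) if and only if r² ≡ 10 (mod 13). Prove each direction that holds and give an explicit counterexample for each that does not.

Only the forward direction holds.

(←) This fails: take r = 6. Then 6² = 36 ≡ 10 (mod 13), yet 6 ≡ 6 (mod 13), not 7.

(→) Suppose r ≡ 7 (mod 13). Write r = 13j + 7. Then (13j + 7)² = 169j² + 182j + 49 = 13(13j² + 14j + 3) + 10, so r² ≡ 10 (mod 13).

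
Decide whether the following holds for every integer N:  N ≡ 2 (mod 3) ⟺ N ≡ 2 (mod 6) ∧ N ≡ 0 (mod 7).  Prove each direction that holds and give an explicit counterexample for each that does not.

[⇐] If N ≡ 2 (mod 6) and N ≡ 0 (mod 7), then by the Chinese remainder theorem N ≡ 14 (mod 42). Since 14 ≡ 2 (mod 3) and 3 ∣ 42, we get N ≡ 2 (mod 3).

[⇒] This fails: N = 32 gives 32 ≡ 2 (mod 3) but 32 ≡ 4 (mod 7), so the conjunction on the right does not hold.

Not equivalent: only (⇐) holds.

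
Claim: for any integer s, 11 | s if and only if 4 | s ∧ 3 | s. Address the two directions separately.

Forward direction. This fails: take s = 11. Certainly 11 ∣ 11, but 4 ∤ 11.

Converse. This fails: take s = 12. Both 4 ∣ 12 and 3 ∣ 12, yet 12 is not a multiple of 11 (since 12 = 1·11 + 1), so 11 ∤ 12.

(⇒) fails and (⇐) fails.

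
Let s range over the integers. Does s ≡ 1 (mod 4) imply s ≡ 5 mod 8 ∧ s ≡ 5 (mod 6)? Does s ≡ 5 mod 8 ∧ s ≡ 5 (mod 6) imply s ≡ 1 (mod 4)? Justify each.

Only the converse holds.

(←) If s ≡ 5 (mod 8) and s ≡ 5 (mod 6), then by the Chinese remainder theorem s ≡ 5 (mod 24). Since 5 ≡ 1 (mod 4) and 4 ∣ 24, we get s ≡ 1 (mod 4).

(→) This fails: s = 1 gives 1 ≡ 1 (mod 4) but 1 ≡ 1 (mod 8), so the conjunction on the right does not hold.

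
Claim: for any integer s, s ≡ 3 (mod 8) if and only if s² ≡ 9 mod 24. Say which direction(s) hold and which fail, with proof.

Both directions fail.

Forward direction. This fails: take s = 11. Then 11 ≡ 3 (mod 8), but 11² = 121 ≡ 1 (mod 24), not 9.

Converse. This fails: take s = 9. Then 9² = 81 ≡ 9 (mod 24), yet 9 ≡ 1 (mod 8), not 3.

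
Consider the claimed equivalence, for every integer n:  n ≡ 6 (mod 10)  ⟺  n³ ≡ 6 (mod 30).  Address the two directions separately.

Only the converse holds.

Forward direction. This fails: take n = 16. Then 16 ≡ 6 (mod 10), but 16³ = 4096 ≡ 16 (mod 30), not 6.

Converse. The residues r modulo 30 with r³ ≡ 6 (mod 30) are exactly {6}, and each is ≡ 6 (mod 10).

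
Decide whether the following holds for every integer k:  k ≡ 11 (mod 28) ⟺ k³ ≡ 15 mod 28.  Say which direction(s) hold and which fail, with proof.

Only the forward direction holds.

(⟹) Suppose k ≡ 11 (mod 28). Write k = 28j + 11. Then (28j + 11)³ = 21952j³ + 25872j² + 10164j + 1331 = 28(784j³ + 924j² + 363j + 47) + 15, so k³ ≡ 15 (mod 28).

(⟸) This fails: take k = 15. Then 15³ = 3375 ≡ 15 (mod 28), yet 15 ≡ 15 (mod 28), not 11.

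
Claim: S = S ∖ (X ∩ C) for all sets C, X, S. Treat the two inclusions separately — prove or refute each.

Only the reverse inclusion holds.

Forward inclusion. This inclusion fails. Take C = {1}, X = {1}, S = {1}; then 1 ∈ S but 1 ∉ S ∖ (X ∩ C).

Reverse inclusion. Let x ∈ S ∖ (X ∩ C). Then either x ∈ S and x ∉ C, X; or x ∈ C ∩ S and x ∉ X; or x ∈ X ∩ S and x ∉ C. In each case x ∈ S, so S ∖ (X ∩ C) ⊆ S.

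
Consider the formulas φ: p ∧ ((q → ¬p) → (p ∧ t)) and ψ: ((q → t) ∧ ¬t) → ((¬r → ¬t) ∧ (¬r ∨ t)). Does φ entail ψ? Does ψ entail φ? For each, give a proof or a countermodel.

Forward direction. Assume the antecedent. If q is true, the consequent reduces to true regardless of the other variables. If q is false, the antecedent forces (q = F, t = T, r = F, p = T) or (q = F, t = T, r = T, p = T), and the consequent holds there. Either way the consequent holds.

Converse. This fails. Under q = F, t = F, r = F, p = F, the left side is false but the right side is true.

The forward direction holds; the converse fails.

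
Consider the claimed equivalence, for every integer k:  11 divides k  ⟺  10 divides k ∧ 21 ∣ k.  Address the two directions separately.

Neither direction holds.

[⇒] This fails: take k = 11. Certainly 11 ∣ 11, but 10 ∤ 11.

[⇐] This fails: take k = 210. Both 10 ∣ 210 and 21 ∣ 210, yet 210 is not a multiple of 11 (since 210 = 19·11 + 1), so 11 ∤ 210.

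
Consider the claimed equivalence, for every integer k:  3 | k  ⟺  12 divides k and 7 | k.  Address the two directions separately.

Only the reverse direction holds.

[⇐] Suppose 12 ∣ k and 7 ∣ k. Any common multiple of 12 and 7 is a multiple of their lcm; here gcd(12, 7) = 1, so lcm(12, 7) = 12·7 = 84, so 84 ∣ k. Since 3 ∣ 84, it follows that 3 ∣ k.

[⇒] This fails: take k = 3. Certainly 3 ∣ 3, but 12 ∤ 3.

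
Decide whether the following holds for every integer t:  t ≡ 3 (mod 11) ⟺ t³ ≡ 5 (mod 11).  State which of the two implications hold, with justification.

The biconditional holds.

(⇒) Suppose t ≡ 3 (mod 11). Write t = 11j + 3. Then (11j + 3)³ = 1331j³ + 1089j² + 297j + 27 = 11(121j³ + 99j² + 27j + 2) + 5, so t³ ≡ 5 (mod 11).

(⇐) Conversely, suppose t³ ≡ 5 (mod 11). The only residue r in {0, …, 10} with r³ ≡ 5 (mod 11) is r = 3, so t ≡ 3 (mod 11).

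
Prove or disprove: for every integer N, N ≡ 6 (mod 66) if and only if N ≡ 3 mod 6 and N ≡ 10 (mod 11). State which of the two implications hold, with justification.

(⟹) This fails: N = 6 gives 6 ≡ 6 (mod 66) but 6 ≡ 0 (mod 6), so the conjunction on the right does not hold.

(⟸) This fails: N = 21 satisfies both congruences on the right (21 ≡ 3 mod 6 and 21 ≡ 10 mod 11) yet 21 ≡ 21 (mod 66), not 6.

Neither direction holds.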